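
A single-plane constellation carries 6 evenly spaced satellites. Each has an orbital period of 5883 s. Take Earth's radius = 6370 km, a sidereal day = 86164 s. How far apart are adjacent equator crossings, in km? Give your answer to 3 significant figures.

455 km

Single-satellite node shift = (5883.0/86164) × 360° = 24.58°.
With 6 satellites evenly phased, successive equator crossings are 24.58/6 = 4.097° apart.
That is 4.097 × 111.2 = 455 km at the equator.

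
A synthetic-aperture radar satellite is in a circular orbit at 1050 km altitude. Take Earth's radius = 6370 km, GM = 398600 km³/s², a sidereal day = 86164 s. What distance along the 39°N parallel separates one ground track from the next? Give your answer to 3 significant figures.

2300 km

Semi-major axis a = 6370 + 1050 = 7420 km. Period T = 2π√(a³/μ) = 2π√(7420³/398600) = 6360.9 s = 106.01 min.
Node shift per orbit = (6360.9/86164) × 360° = 26.58°.
Equatorial spacing = 26.58 × 111.2 km/° = 2955 km.
At 39° latitude, spacing = 2955 × cos(39°) = 2296 km.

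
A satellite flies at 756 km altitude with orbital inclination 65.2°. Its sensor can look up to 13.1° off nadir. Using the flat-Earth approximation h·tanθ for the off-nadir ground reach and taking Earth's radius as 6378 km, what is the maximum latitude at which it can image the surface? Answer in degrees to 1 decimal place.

66.8°

For a prograde orbit the ground track reaches latitude ±i = ±65.2°.
Sensor half-swath on the ground ≈ 756·tan(13.1°) = 176 km = 1.58° of latitude.
Maximum observable latitude ≈ 65.2 + 1.58 = 66.8°.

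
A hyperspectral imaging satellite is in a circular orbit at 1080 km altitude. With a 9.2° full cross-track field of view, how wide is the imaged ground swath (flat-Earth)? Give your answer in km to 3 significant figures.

Half-angle = 9.2°/2 = 4.6°.
Swath width ≈ 2h·tan(θ/2) = 2 × 1080 × tan(4.6°) = 173.8 km.

174 km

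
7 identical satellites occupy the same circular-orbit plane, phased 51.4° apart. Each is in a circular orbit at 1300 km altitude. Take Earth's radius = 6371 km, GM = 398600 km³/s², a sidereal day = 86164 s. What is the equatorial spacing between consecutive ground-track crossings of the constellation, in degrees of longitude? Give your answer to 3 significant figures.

Semi-major axis a = 6371 + 1300 = 7671 km. Period T = 2π√(a³/μ) = 2π√(7671³/398600) = 6686.4 s = 111.44 min.
Single-satellite node shift = (6686.4/86164) × 360° = 27.94°.
With 7 satellites evenly phased, successive equator crossings are 27.94/7 = 3.991° apart.

3.99°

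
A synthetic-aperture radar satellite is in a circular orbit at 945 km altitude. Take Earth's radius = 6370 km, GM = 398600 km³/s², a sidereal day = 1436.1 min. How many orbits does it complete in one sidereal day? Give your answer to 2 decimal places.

13.84

Semi-major axis a = 6370 + 945 = 7315 km. Period T = 2π√(a³/μ) = 2π√(7315³/398600) = 6226.3 s = 103.77 min.
Orbits per sidereal day = 86166 / 6226.3 = 13.839.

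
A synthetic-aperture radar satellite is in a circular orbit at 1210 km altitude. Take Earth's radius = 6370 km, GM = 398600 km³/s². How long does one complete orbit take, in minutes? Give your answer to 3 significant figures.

Semi-major axis a = 6370 + 1210 = 7580 km. Period T = 2π√(a³/μ) = 2π√(7580³/398600) = 6567.7 s = 109.46 min.

109 min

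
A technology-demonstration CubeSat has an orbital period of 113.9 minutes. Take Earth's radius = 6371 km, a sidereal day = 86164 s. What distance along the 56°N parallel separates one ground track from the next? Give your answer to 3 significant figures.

1780 km

T = 113.9 min = 6834.0 s.
Node shift per orbit = (6834.0/86164) × 360° = 28.55°.
Equatorial spacing = 28.55 × 111.2 km/° = 3175 km.
At 56° latitude, spacing = 3175 × cos(56°) = 1775 km.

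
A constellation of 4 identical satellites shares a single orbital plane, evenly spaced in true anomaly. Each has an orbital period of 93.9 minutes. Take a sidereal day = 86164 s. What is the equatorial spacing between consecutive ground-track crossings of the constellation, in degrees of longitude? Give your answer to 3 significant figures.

5.88°

T = 93.9 min = 5634.0 s.
Single-satellite node shift = (5634.0/86164) × 360° = 23.54°.
With 4 satellites evenly phased, successive equator crossings are 23.54/4 = 5.885° apart.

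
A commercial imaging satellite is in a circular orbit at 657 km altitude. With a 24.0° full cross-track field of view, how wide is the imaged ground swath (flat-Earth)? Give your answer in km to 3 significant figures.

279 km

Half-angle = 24.0°/2 = 12°.
Swath width ≈ 2h·tan(θ/2) = 2 × 657 × tan(12°) = 279.3 km.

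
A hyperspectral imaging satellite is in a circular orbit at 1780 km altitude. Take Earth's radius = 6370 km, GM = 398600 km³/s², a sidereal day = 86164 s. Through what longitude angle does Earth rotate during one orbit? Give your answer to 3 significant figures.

30.6°

Semi-major axis a = 6370 + 1780 = 8150 km. Period T = 2π√(a³/μ) = 2π√(8150³/398600) = 7322.3 s = 122.04 min.
During one orbit Earth rotates (7322.3 / 86164) × 360° = 30.59°.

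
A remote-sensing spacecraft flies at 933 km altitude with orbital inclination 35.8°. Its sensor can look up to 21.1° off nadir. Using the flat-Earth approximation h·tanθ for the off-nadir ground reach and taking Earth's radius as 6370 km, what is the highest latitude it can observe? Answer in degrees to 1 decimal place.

39.0°

For a prograde orbit the ground track reaches latitude ±i = ±35.8°.
Sensor half-swath on the ground ≈ 933·tan(21.1°) = 360 km = 3.24° of latitude.
Maximum observable latitude ≈ 35.8 + 3.24 = 39.0°.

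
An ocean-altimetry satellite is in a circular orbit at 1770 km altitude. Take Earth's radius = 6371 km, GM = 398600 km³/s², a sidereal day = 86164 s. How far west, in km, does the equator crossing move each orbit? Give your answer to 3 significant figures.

3400 km

Semi-major axis a = 6371 + 1770 = 8141 km. Period T = 2π√(a³/μ) = 2π√(8141³/398600) = 7310.2 s = 121.84 min.
During one orbit Earth rotates (7310.2 / 86164) × 360° = 30.54°.
At the equator that is 30.54° × (2π·6371/360) km/° = 30.54 × 111.2 = 3396 km.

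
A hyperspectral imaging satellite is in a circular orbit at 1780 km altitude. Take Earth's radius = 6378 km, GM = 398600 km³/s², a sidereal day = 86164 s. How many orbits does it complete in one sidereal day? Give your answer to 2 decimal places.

Semi-major axis a = 6378 + 1780 = 8158 km. Period T = 2π√(a³/μ) = 2π√(8158³/398600) = 7333.1 s = 122.22 min.
Orbits per sidereal day = 86164 / 7333.1 = 11.750.

11.75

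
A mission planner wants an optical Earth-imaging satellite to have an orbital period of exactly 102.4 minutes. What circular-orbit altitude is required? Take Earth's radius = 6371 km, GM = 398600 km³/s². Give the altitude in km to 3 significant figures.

879 km

T = 102.4 min = 6144.0 s.
From T = 2π√(a³/μ): a = (μ T²/4π²)^(1/3) = (398600 × 6144.0² / 4π²)^(1/3) = 7250 km.
Altitude h = a − R = 7250 − 6371 = 879 km.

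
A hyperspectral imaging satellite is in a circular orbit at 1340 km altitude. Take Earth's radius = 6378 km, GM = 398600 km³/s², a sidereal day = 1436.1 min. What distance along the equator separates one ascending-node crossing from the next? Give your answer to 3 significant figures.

3140 km

Semi-major axis a = 6378 + 1340 = 7718 km. Period T = 2π√(a³/μ) = 2π√(7718³/398600) = 6747.9 s = 112.46 min.
During one orbit Earth rotates (6747.9 / 86166) × 360° = 28.19°.
At the equator that is 28.19° × (2π·6378/360) km/° = 28.19 × 111.3 = 3138 km.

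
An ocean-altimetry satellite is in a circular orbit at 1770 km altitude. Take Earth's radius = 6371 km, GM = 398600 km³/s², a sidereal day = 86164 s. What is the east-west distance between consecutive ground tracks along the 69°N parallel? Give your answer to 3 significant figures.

1220 km

Semi-major axis a = 6371 + 1770 = 8141 km. Period T = 2π√(a³/μ) = 2π√(8141³/398600) = 7310.2 s = 121.84 min.
Node shift per orbit = (7310.2/86164) × 360° = 30.54°.
Equatorial spacing = 30.54 × 111.2 km/° = 3396 km.
At 69° latitude, spacing = 3396 × cos(69°) = 1217 km.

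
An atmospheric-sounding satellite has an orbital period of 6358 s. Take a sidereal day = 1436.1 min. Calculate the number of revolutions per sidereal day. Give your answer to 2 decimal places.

13.55

Orbits per sidereal day = 86166 / 6358.0 = 13.552.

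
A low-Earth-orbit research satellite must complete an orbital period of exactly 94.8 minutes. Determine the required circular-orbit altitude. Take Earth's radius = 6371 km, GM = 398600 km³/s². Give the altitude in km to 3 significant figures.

516 km

T = 94.8 min = 5688.0 s.
From T = 2π√(a³/μ): a = (μ T²/4π²)^(1/3) = (398600 × 5688.0² / 4π²)^(1/3) = 6887 km.
Altitude h = a − R = 6887 − 6371 = 516 km.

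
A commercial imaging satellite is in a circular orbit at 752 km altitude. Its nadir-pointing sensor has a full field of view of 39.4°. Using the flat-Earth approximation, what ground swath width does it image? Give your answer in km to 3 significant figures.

Half-angle = 39.4°/2 = 19.7°.
Swath width ≈ 2h·tan(θ/2) = 2 × 752 × tan(19.7°) = 538.5 km.

539 km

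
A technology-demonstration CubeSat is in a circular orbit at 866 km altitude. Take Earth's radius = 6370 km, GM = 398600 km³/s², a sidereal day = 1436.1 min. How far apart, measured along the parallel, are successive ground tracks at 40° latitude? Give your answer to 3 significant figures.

Semi-major axis a = 6370 + 866 = 7236 km. Period T = 2π√(a³/μ) = 2π√(7236³/398600) = 6125.7 s = 102.10 min.
Node shift per orbit = (6125.7/86166) × 360° = 25.59°.
Equatorial spacing = 25.59 × 111.2 km/° = 2845 km.
At 40° latitude, spacing = 2845 × cos(40°) = 2180 km.

2180 km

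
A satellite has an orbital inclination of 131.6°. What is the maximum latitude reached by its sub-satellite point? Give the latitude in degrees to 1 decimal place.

48.4°

Retrograde orbit: the ground track reaches ±(180° − i) = ±(180 − 131.6) = ±48.4°.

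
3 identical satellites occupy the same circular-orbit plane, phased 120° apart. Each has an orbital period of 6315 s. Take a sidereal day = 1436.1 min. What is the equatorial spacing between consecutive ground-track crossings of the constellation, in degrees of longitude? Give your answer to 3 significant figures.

8.79°

Single-satellite node shift = (6315.0/86166) × 360° = 26.38°.
With 3 satellites evenly phased, successive equator crossings are 26.38/3 = 8.795° apart.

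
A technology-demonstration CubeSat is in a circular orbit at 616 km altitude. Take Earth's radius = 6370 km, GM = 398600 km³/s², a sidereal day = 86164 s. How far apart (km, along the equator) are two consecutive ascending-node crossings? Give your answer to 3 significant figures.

Semi-major axis a = 6370 + 616 = 6986 km. Period T = 2π√(a³/μ) = 2π√(6986³/398600) = 5811.0 s = 96.85 min.
During one orbit Earth rotates (5811.0 / 86164) × 360° = 24.28°.
At the equator that is 24.28° × (2π·6370/360) km/° = 24.28 × 111.2 = 2699 km.

2700 km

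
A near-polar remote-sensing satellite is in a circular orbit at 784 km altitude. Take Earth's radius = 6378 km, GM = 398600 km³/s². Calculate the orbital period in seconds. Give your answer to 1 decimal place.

Semi-major axis a = 6378 + 784 = 7162 km. Period T = 2π√(a³/μ) = 2π√(7162³/398600) = 6032.0 s = 100.53 min.

6032.0 seconds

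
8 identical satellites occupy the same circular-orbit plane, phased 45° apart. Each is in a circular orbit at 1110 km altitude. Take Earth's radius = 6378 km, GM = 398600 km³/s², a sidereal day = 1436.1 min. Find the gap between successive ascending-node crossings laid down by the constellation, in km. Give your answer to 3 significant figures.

Semi-major axis a = 6378 + 1110 = 7488 km. Period T = 2π√(a³/μ) = 2π√(7488³/398600) = 6448.5 s = 107.48 min.
Single-satellite node shift = (6448.5/86166) × 360° = 26.94°.
With 8 satellites evenly phased, successive equator crossings are 26.94/8 = 3.368° apart.
That is 3.368 × 111.3 = 375 km at the equator.

375 km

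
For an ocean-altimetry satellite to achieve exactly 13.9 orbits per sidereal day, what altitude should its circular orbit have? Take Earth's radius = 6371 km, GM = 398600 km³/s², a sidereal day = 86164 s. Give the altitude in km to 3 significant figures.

Required period T = 86164 / 13.9 = 6198.8 s.
From T = 2π√(a³/μ): a = (μ T²/4π²)^(1/3) = (398600 × 6198.8² / 4π²)^(1/3) = 7293 km.
Altitude h = a − R = 7293 − 6371 = 922 km.

922 km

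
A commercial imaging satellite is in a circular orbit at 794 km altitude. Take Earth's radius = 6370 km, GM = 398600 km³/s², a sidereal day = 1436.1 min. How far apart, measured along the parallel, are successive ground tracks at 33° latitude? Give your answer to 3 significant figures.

Semi-major axis a = 6370 + 794 = 7164 km. Period T = 2π√(a³/μ) = 2π√(7164³/398600) = 6034.5 s = 100.58 min.
Node shift per orbit = (6034.5/86166) × 360° = 25.21°.
Equatorial spacing = 25.21 × 111.2 km/° = 2803 km.
At 33° latitude, spacing = 2803 × cos(33°) = 2351 km.

2350 km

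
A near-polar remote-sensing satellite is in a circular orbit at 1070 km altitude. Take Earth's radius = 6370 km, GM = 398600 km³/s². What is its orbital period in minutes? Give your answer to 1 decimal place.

Semi-major axis a = 6370 + 1070 = 7440 km. Period T = 2π√(a³/μ) = 2π√(7440³/398600) = 6386.6 s = 106.44 min.

106.4 min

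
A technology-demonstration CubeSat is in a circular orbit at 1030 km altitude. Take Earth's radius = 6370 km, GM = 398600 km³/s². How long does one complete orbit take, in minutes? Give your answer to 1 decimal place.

Semi-major axis a = 6370 + 1030 = 7400 km. Period T = 2π√(a³/μ) = 2π√(7400³/398600) = 6335.2 s = 105.59 min.

105.6 min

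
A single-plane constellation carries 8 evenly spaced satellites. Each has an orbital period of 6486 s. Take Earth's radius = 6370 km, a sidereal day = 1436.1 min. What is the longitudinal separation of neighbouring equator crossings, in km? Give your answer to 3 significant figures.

Single-satellite node shift = (6486.0/86166) × 360° = 27.10°.
With 8 satellites evenly phased, successive equator crossings are 27.10/8 = 3.387° apart.
That is 3.387 × 111.2 = 377 km at the equator.

377 km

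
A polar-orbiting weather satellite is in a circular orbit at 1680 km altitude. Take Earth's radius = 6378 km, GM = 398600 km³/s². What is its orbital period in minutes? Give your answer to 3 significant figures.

Semi-major axis a = 6378 + 1680 = 8058 km. Period T = 2π√(a³/μ) = 2π√(8058³/398600) = 7198.7 s = 119.98 min.

120 min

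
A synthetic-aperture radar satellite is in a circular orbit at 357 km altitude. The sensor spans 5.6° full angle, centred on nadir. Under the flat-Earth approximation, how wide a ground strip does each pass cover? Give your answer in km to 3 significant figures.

34.9 km

Half-angle = 5.6°/2 = 2.8°.
Swath width ≈ 2h·tan(θ/2) = 2 × 357 × tan(2.8°) = 34.9 km.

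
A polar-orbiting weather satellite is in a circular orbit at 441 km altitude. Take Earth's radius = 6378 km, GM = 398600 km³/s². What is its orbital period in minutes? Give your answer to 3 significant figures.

Semi-major axis a = 6378 + 441 = 6819 km. Period T = 2π√(a³/μ) = 2π√(6819³/398600) = 5603.9 s = 93.40 min.

93.4 min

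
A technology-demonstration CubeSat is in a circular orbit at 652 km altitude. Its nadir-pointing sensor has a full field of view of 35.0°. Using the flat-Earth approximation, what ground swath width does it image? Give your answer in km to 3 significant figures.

Half-angle = 35.0°/2 = 17.5°.
Swath width ≈ 2h·tan(θ/2) = 2 × 652 × tan(17.5°) = 411.1 km.

411 km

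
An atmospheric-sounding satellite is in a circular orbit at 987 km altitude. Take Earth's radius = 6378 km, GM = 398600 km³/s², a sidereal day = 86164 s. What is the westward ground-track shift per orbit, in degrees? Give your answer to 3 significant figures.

Semi-major axis a = 6378 + 987 = 7365 km. Period T = 2π√(a³/μ) = 2π√(7365³/398600) = 6290.3 s = 104.84 min.
During one orbit Earth rotates (6290.3 / 86164) × 360° = 26.28°.

26.3°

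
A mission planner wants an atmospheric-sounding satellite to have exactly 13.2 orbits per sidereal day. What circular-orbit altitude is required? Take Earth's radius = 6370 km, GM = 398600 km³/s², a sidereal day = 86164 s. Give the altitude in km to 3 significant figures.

1180 km

Required period T = 86164 / 13.2 = 6527.6 s.
From T = 2π√(a³/μ): a = (μ T²/4π²)^(1/3) = (398600 × 6527.6² / 4π²)^(1/3) = 7549 km.
Altitude h = a − R = 7549 − 6370 = 1179 km.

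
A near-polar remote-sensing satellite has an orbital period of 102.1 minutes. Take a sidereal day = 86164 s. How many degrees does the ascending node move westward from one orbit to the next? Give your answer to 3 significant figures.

T = 102.1 min = 6126.0 s.
During one orbit Earth rotates (6126.0 / 86164) × 360° = 25.59°.

25.6°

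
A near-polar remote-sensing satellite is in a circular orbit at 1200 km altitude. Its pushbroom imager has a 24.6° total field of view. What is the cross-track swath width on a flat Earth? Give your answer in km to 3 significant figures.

523 km

Half-angle = 24.6°/2 = 12.3°.
Swath width ≈ 2h·tan(θ/2) = 2 × 1200 × tan(12.3°) = 523.3 km.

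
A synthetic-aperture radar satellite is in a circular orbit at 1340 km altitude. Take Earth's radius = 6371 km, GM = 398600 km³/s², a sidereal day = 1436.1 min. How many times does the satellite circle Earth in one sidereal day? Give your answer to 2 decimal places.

Semi-major axis a = 6371 + 1340 = 7711 km. Period T = 2π√(a³/μ) = 2π√(7711³/398600) = 6738.7 s = 112.31 min.
Orbits per sidereal day = 86166 / 6738.7 = 12.787.

12.79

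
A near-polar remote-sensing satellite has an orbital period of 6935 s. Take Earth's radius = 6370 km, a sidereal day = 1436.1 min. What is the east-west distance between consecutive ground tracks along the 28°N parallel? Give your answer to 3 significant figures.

2840 km

Node shift per orbit = (6935.0/86166) × 360° = 28.97°.
Equatorial spacing = 28.97 × 111.2 km/° = 3221 km.
At 28° latitude, spacing = 3221 × cos(28°) = 2844 km.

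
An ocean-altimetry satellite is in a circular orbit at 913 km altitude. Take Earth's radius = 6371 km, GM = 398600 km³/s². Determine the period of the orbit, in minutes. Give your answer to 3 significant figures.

Semi-major axis a = 6371 + 913 = 7284 km. Period T = 2π√(a³/μ) = 2π√(7284³/398600) = 6186.8 s = 103.11 min.

103 min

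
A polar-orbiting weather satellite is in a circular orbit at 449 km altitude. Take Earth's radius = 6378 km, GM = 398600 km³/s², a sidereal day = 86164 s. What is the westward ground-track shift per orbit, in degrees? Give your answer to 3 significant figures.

23.5°

Semi-major axis a = 6378 + 449 = 6827 km. Period T = 2π√(a³/μ) = 2π√(6827³/398600) = 5613.8 s = 93.56 min.
During one orbit Earth rotates (5613.8 / 86164) × 360° = 23.45°.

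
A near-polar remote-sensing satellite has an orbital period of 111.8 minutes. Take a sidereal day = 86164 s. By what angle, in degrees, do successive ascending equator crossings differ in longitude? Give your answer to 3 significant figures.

28.0°

T = 111.8 min = 6708.0 s.
During one orbit Earth rotates (6708.0 / 86164) × 360° = 28.03°.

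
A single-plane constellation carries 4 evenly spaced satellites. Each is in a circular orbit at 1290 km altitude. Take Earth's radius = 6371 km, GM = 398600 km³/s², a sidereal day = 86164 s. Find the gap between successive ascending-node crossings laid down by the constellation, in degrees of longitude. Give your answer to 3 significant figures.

Semi-major axis a = 6371 + 1290 = 7661 km. Period T = 2π√(a³/μ) = 2π√(7661³/398600) = 6673.3 s = 111.22 min.
Single-satellite node shift = (6673.3/86164) × 360° = 27.88°.
With 4 satellites evenly phased, successive equator crossings are 27.88/4 = 6.970° apart.

6.97°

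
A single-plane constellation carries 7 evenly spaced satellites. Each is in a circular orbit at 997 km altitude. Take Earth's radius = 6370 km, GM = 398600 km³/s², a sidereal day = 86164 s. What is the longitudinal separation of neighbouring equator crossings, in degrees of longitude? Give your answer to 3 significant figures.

3.76°

Semi-major axis a = 6370 + 997 = 7367 km. Period T = 2π√(a³/μ) = 2π√(7367³/398600) = 6292.8 s = 104.88 min.
Single-satellite node shift = (6292.8/86164) × 360° = 26.29°.
With 7 satellites evenly phased, successive equator crossings are 26.29/7 = 3.756° apart.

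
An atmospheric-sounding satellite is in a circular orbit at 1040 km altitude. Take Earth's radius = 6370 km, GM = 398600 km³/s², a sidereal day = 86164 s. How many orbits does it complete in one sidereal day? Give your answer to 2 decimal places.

Semi-major axis a = 6370 + 1040 = 7410 km. Period T = 2π√(a³/μ) = 2π√(7410³/398600) = 6348.0 s = 105.80 min.
Orbits per sidereal day = 86164 / 6348.0 = 13.573.

13.57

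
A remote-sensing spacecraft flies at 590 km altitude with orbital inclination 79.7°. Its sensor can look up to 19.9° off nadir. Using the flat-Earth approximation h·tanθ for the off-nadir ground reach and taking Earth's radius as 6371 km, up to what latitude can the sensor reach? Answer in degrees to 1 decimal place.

81.6°

For a prograde orbit the ground track reaches latitude ±i = ±79.7°.
Sensor half-swath on the ground ≈ 590·tan(19.9°) = 214 km = 1.92° of latitude.
Maximum observable latitude ≈ 79.7 + 1.92 = 81.6°.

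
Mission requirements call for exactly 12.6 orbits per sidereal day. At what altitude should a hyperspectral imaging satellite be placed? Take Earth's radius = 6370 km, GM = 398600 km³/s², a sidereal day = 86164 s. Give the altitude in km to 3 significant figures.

1420 km

Required period T = 86164 / 12.6 = 6838.4 s.
From T = 2π√(a³/μ): a = (μ T²/4π²)^(1/3) = (398600 × 6838.4² / 4π²)^(1/3) = 7787 km.
Altitude h = a − R = 7787 − 6370 = 1417 km.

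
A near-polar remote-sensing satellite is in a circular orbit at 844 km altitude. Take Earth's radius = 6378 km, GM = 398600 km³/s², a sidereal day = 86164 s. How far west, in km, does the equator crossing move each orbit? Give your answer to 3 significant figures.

2840 km

Semi-major axis a = 6378 + 844 = 7222 km. Period T = 2π√(a³/μ) = 2π√(7222³/398600) = 6108.0 s = 101.80 min.
During one orbit Earth rotates (6108.0 / 86164) × 360° = 25.52°.
At the equator that is 25.52° × (2π·6378/360) km/° = 25.52 × 111.3 = 2841 km.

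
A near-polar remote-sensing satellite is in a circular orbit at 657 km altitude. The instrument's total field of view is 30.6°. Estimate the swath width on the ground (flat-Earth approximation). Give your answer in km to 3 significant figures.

Half-angle = 30.6°/2 = 15.3°.
Swath width ≈ 2h·tan(θ/2) = 2 × 657 × tan(15.3°) = 359.5 km.

359 km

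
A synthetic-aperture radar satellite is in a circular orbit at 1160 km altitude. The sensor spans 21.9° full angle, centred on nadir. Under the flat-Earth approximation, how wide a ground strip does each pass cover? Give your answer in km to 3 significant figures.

449 km

Half-angle = 21.9°/2 = 10.95°.
Swath width ≈ 2h·tan(θ/2) = 2 × 1160 × tan(10.95°) = 448.9 km.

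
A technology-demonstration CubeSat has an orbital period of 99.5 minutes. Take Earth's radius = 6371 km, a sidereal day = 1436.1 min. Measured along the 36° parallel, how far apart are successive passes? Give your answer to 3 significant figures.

2240 km

T = 99.5 min = 5970.0 s.
Node shift per orbit = (5970.0/86166) × 360° = 24.94°.
Equatorial spacing = 24.94 × 111.2 km/° = 2773 km.
At 36° latitude, spacing = 2773 × cos(36°) = 2244 km.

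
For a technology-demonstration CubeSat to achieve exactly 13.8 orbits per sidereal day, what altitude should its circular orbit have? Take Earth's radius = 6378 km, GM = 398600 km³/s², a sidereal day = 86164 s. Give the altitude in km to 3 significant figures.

951 km

Required period T = 86164 / 13.8 = 6243.8 s.
From T = 2π√(a³/μ): a = (μ T²/4π²)^(1/3) = (398600 × 6243.8² / 4π²)^(1/3) = 7329 km.
Altitude h = a − R = 7329 − 6378 = 951 km.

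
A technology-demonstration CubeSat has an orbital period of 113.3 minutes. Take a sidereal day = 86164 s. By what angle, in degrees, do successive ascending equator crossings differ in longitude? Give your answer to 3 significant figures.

28.4°

T = 113.3 min = 6798.0 s.
During one orbit Earth rotates (6798.0 / 86164) × 360° = 28.40°.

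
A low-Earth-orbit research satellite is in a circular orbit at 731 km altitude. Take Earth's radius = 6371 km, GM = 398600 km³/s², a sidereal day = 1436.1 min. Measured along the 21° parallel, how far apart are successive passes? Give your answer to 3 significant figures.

Semi-major axis a = 6371 + 731 = 7102 km. Period T = 2π√(a³/μ) = 2π√(7102³/398600) = 5956.4 s = 99.27 min.
Node shift per orbit = (5956.4/86166) × 360° = 24.89°.
Equatorial spacing = 24.89 × 111.2 km/° = 2767 km.
At 21° latitude, spacing = 2767 × cos(21°) = 2583 km.

2580 km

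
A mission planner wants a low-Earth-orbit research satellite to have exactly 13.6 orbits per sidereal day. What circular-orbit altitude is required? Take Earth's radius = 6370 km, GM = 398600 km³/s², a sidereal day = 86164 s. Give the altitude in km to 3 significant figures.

1030 km

Required period T = 86164 / 13.6 = 6335.6 s.
From T = 2π√(a³/μ): a = (μ T²/4π²)^(1/3) = (398600 × 6335.6² / 4π²)^(1/3) = 7400 km.
Altitude h = a − R = 7400 − 6370 = 1030 km.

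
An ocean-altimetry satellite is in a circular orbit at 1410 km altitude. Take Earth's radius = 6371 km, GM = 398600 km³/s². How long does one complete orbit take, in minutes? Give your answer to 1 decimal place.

Semi-major axis a = 6371 + 1410 = 7781 km. Period T = 2π√(a³/μ) = 2π√(7781³/398600) = 6830.7 s = 113.84 min.

113.8 min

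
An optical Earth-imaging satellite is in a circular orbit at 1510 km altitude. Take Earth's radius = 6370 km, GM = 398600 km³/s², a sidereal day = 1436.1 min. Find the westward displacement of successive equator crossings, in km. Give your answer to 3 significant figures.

Semi-major axis a = 6370 + 1510 = 7880 km. Period T = 2π√(a³/μ) = 2π√(7880³/398600) = 6961.5 s = 116.02 min.
During one orbit Earth rotates (6961.5 / 86166) × 360° = 29.08°.
At the equator that is 29.08° × (2π·6370/360) km/° = 29.08 × 111.2 = 3234 km.

3230 km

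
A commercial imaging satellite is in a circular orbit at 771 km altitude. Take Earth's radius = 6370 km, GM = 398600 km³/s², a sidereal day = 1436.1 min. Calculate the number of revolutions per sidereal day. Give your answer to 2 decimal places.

14.35

Semi-major axis a = 6370 + 771 = 7141 km. Period T = 2π√(a³/μ) = 2π√(7141³/398600) = 6005.5 s = 100.09 min.
Orbits per sidereal day = 86166 / 6005.5 = 14.348.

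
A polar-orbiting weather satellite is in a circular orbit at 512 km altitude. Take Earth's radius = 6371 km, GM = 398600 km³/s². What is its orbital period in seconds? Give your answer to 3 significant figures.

Semi-major axis a = 6371 + 512 = 6883 km. Period T = 2π√(a³/μ) = 2π√(6883³/398600) = 5683.0 s = 94.72 min.

5680 seconds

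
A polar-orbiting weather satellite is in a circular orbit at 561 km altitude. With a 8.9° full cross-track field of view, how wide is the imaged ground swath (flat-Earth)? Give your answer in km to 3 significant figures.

Half-angle = 8.9°/2 = 4.45°.
Swath width ≈ 2h·tan(θ/2) = 2 × 561 × tan(4.45°) = 87.3 km.

87.3 km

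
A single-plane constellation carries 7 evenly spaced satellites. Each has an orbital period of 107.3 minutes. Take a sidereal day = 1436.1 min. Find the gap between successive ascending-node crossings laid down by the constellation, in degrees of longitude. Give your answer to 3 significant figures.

T = 107.3 min = 6438.0 s.
Single-satellite node shift = (6438.0/86166) × 360° = 26.90°.
With 7 satellites evenly phased, successive equator crossings are 26.90/7 = 3.843° apart.

3.84°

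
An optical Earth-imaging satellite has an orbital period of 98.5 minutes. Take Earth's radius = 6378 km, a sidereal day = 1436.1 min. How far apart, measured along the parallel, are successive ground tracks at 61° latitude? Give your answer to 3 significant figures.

1330 km

T = 98.5 min = 5910.0 s.
Node shift per orbit = (5910.0/86166) × 360° = 24.69°.
Equatorial spacing = 24.69 × 111.3 km/° = 2749 km.
At 61° latitude, spacing = 2749 × cos(61°) = 1333 km.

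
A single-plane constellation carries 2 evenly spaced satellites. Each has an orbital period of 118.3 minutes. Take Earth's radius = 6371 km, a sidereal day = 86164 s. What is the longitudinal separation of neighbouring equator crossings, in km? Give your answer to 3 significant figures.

T = 118.3 min = 7098.0 s.
Single-satellite node shift = (7098.0/86164) × 360° = 29.66°.
With 2 satellites evenly phased, successive equator crossings are 29.66/2 = 14.828° apart.
That is 14.828 × 111.2 = 1649 km at the equator.

1650 km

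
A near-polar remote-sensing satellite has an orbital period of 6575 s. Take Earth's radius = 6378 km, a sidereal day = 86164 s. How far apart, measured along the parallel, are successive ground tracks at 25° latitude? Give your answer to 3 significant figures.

2770 km

Node shift per orbit = (6575.0/86164) × 360° = 27.47°.
Equatorial spacing = 27.47 × 111.3 km/° = 3058 km.
At 25° latitude, spacing = 3058 × cos(25°) = 2771 km.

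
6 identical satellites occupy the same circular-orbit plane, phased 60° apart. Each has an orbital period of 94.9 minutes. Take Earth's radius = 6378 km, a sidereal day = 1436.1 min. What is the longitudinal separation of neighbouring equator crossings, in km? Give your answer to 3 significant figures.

T = 94.9 min = 5694.0 s.
Single-satellite node shift = (5694.0/86166) × 360° = 23.79°.
With 6 satellites evenly phased, successive equator crossings are 23.79/6 = 3.965° apart.
That is 3.965 × 111.3 = 441 km at the equator.

441 km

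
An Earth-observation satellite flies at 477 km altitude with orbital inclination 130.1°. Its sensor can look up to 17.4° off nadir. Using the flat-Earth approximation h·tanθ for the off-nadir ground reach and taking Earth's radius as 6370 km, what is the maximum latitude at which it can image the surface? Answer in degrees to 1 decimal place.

Retrograde orbit: the ground track reaches ±(180° − i) = ±(180 − 130.1) = ±49.9°.
Sensor half-swath on the ground ≈ 477·tan(17.4°) = 149 km = 1.34° of latitude.
Maximum observable latitude ≈ 49.9 + 1.34 = 51.2°.

51.2°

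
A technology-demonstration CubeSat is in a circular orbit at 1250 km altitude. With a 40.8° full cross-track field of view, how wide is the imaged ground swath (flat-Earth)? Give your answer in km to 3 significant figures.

930 km

Half-angle = 40.8°/2 = 20.4°.
Swath width ≈ 2h·tan(θ/2) = 2 × 1250 × tan(20.4°) = 929.7 km.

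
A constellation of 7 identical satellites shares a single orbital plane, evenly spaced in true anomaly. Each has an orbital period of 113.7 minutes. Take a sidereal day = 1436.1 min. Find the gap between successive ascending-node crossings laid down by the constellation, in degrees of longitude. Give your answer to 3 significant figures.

4.07°

T = 113.7 min = 6822.0 s.
Single-satellite node shift = (6822.0/86166) × 360° = 28.50°.
With 7 satellites evenly phased, successive equator crossings are 28.50/7 = 4.072° apart.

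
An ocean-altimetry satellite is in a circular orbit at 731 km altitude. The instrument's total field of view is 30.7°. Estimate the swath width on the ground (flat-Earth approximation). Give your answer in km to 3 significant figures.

Half-angle = 30.7°/2 = 15.35°.
Swath width ≈ 2h·tan(θ/2) = 2 × 731 × tan(15.35°) = 401.3 km.

401 km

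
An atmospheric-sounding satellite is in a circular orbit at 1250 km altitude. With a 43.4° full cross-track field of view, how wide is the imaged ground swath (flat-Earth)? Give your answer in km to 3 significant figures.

995 km

Half-angle = 43.4°/2 = 21.7°.
Swath width ≈ 2h·tan(θ/2) = 2 × 1250 × tan(21.7°) = 994.9 km.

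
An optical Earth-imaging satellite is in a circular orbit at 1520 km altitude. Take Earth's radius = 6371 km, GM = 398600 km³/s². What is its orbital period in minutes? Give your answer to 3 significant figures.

Semi-major axis a = 6371 + 1520 = 7891 km. Period T = 2π√(a³/μ) = 2π√(7891³/398600) = 6976.0 s = 116.27 min.

116 min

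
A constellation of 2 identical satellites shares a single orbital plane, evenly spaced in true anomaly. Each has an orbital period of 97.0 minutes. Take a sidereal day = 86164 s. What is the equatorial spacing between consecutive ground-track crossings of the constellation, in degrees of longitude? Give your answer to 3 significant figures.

12.2°

T = 97.0 min = 5820.0 s.
Single-satellite node shift = (5820.0/86164) × 360° = 24.32°.
With 2 satellites evenly phased, successive equator crossings are 24.32/2 = 12.158° apart.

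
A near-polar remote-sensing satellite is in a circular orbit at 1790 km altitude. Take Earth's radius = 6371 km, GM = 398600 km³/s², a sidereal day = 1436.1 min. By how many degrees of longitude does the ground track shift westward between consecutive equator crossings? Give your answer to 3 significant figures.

30.7°

Semi-major axis a = 6371 + 1790 = 8161 km. Period T = 2π√(a³/μ) = 2π√(8161³/398600) = 7337.1 s = 122.29 min.
During one orbit Earth rotates (7337.1 / 86166) × 360° = 30.65°.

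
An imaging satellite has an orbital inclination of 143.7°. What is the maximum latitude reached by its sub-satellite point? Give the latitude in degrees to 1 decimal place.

Retrograde orbit: the ground track reaches ±(180° − i) = ±(180 − 143.7) = ±36.3°.

36.3°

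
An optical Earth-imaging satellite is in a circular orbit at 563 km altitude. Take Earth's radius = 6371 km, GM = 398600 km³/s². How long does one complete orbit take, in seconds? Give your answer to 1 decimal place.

5746.3 seconds

Semi-major axis a = 6371 + 563 = 6934 km. Period T = 2π√(a³/μ) = 2π√(6934³/398600) = 5746.3 s = 95.77 min.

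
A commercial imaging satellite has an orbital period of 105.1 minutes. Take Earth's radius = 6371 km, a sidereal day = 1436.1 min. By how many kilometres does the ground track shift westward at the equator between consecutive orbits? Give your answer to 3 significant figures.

2930 km

T = 105.1 min = 6306.0 s.
During one orbit Earth rotates (6306.0 / 86166) × 360° = 26.35°.
At the equator that is 26.35° × (2π·6371/360) km/° = 26.35 × 111.2 = 2930 km.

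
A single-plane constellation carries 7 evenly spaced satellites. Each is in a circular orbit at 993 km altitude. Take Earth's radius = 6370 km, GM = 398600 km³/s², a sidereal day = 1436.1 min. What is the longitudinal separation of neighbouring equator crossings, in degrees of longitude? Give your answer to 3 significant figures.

3.75°

Semi-major axis a = 6370 + 993 = 7363 km. Period T = 2π√(a³/μ) = 2π√(7363³/398600) = 6287.7 s = 104.80 min.
Single-satellite node shift = (6287.7/86166) × 360° = 26.27°.
With 7 satellites evenly phased, successive equator crossings are 26.27/7 = 3.753° apart.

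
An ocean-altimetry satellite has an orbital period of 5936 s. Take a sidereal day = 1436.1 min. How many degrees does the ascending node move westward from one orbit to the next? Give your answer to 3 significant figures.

24.8°

During one orbit Earth rotates (5936.0 / 86166) × 360° = 24.80°.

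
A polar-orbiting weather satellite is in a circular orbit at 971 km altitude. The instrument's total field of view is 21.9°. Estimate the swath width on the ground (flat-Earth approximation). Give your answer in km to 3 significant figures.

376 km

Half-angle = 21.9°/2 = 10.95°.
Swath width ≈ 2h·tan(θ/2) = 2 × 971 × tan(10.95°) = 375.7 km.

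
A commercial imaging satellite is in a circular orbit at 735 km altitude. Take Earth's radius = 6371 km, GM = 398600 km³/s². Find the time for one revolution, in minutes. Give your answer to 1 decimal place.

99.4 min

Semi-major axis a = 6371 + 735 = 7106 km. Period T = 2π√(a³/μ) = 2π√(7106³/398600) = 5961.4 s = 99.36 min.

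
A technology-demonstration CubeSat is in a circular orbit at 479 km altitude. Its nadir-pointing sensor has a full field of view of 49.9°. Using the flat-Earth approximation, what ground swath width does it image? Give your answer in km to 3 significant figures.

446 km

Half-angle = 49.9°/2 = 24.95°.
Swath width ≈ 2h·tan(θ/2) = 2 × 479 × tan(24.95°) = 445.7 km.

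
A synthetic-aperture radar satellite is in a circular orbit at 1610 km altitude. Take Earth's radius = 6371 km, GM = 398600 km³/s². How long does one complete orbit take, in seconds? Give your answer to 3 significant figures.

Semi-major axis a = 6371 + 1610 = 7981 km. Period T = 2π√(a³/μ) = 2π√(7981³/398600) = 7095.7 s = 118.26 min.

7100 seconds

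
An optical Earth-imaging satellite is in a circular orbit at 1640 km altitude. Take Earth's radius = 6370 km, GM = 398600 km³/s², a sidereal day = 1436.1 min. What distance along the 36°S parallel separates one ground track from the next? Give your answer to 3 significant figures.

Semi-major axis a = 6370 + 1640 = 8010 km. Period T = 2π√(a³/μ) = 2π√(8010³/398600) = 7134.4 s = 118.91 min.
Node shift per orbit = (7134.4/86166) × 360° = 29.81°.
Equatorial spacing = 29.81 × 111.2 km/° = 3314 km.
At 36° latitude, spacing = 3314 × cos(36°) = 2681 km.

2680 km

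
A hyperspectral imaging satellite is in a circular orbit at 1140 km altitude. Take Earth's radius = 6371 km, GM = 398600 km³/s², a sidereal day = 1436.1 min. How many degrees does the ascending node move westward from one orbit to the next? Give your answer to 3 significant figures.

27.1°

Semi-major axis a = 6371 + 1140 = 7511 km. Period T = 2π√(a³/μ) = 2π√(7511³/398600) = 6478.3 s = 107.97 min.
During one orbit Earth rotates (6478.3 / 86166) × 360° = 27.07°.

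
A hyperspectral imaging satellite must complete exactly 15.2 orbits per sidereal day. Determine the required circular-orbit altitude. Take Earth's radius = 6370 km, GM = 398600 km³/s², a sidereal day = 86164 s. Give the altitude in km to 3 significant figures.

Required period T = 86164 / 15.2 = 5668.7 s.
From T = 2π√(a³/μ): a = (μ T²/4π²)^(1/3) = (398600 × 5668.7² / 4π²)^(1/3) = 6871 km.
Altitude h = a − R = 6871 − 6370 = 501 km.

501 km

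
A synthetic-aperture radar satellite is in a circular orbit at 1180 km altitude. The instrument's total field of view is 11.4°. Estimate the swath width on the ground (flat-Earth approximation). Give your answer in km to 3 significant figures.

Half-angle = 11.4°/2 = 5.7°.
Swath width ≈ 2h·tan(θ/2) = 2 × 1180 × tan(5.7°) = 235.6 km.

236 km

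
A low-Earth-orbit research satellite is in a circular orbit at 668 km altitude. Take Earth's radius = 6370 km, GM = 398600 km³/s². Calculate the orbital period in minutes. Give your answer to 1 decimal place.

97.9 min

Semi-major axis a = 6370 + 668 = 7038 km. Period T = 2π√(a³/μ) = 2π√(7038³/398600) = 5876.0 s = 97.93 min.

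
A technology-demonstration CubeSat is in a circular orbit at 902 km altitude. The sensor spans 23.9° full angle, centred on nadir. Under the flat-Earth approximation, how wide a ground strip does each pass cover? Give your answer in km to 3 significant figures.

Half-angle = 23.9°/2 = 11.95°.
Swath width ≈ 2h·tan(θ/2) = 2 × 902 × tan(11.95°) = 381.8 km.

382 km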